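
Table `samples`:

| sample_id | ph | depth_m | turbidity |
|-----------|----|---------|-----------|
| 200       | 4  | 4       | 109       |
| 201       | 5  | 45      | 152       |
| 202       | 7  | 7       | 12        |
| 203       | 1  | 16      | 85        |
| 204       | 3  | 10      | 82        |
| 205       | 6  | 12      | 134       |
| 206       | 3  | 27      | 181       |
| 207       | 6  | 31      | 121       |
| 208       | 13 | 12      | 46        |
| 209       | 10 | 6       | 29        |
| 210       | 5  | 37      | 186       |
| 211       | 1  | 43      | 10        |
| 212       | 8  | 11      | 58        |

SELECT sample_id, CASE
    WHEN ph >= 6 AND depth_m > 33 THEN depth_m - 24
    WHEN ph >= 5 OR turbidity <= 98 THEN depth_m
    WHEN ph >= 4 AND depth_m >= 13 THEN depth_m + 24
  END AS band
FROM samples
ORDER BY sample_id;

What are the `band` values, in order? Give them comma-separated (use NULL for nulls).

NULL, 45, 7, 16, 10, 12, NULL, 31, 12, 6, 37, 43, 11

sample_id=200: (no match → NULL) → NULL
sample_id=201: ph >= 5 OR turbidity <= 98 → 45
sample_id=202: ph >= 5 OR turbidity <= 98 → 7
sample_id=203: ph >= 5 OR turbidity <= 98 → 16
sample_id=204: ph >= 5 OR turbidity <= 98 → 10
sample_id=205: ph >= 5 OR turbidity <= 98 → 12
sample_id=206: (no match → NULL) → NULL
sample_id=207: ph >= 5 OR turbidity <= 98 → 31
sample_id=208: ph >= 5 OR turbidity <= 98 → 12
sample_id=209: ph >= 5 OR turbidity <= 98 → 6
sample_id=210: ph >= 5 OR turbidity <= 98 → 37
sample_id=211: ph >= 5 OR turbidity <= 98 → 43
sample_id=212: ph >= 5 OR turbidity <= 98 → 11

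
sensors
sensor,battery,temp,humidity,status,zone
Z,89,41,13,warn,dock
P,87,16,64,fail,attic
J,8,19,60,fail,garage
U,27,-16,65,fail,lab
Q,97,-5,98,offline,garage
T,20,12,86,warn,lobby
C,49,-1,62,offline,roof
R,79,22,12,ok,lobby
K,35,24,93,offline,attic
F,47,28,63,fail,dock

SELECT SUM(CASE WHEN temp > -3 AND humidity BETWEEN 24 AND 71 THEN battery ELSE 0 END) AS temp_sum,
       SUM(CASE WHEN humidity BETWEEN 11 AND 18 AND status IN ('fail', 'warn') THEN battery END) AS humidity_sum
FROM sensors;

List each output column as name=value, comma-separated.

temp_sum=191, humidity_sum=89

[temp_sum: temp > -3 AND humidity BETWEEN 24 AND 71]
sensor=Z: ✗
sensor=P: ✓ → 87
sensor=J: ✓ → 8
sensor=U: ✗
sensor=Q: ✗
sensor=T: ✗
sensor=C: ✓ → 49
sensor=R: ✗
sensor=K: ✗
sensor=F: ✓ → 47
temp_sum = 87 + 8 + 49 + 47 = 191
—
[humidity_sum: humidity BETWEEN 11 AND 18 AND status IN ('fail', 'warn')]
sensor=Z: ✓ → 89
sensor=P: ✗
sensor=J: ✗
sensor=U: ✗
sensor=Q: ✗
sensor=T: ✗
sensor=C: ✗
sensor=R: ✗
sensor=K: ✗
sensor=F: ✗
humidity_sum = 89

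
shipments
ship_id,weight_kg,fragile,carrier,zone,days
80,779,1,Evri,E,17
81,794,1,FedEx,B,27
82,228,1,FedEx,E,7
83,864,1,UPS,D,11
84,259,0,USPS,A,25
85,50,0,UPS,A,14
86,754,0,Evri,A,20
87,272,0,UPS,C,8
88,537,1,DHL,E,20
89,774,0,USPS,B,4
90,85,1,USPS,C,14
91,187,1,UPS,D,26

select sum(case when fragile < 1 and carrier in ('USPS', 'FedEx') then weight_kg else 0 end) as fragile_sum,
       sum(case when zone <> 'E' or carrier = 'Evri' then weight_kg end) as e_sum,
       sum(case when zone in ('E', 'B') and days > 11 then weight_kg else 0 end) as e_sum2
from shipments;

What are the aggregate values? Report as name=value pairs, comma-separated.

fragile_sum=1033, e_sum=4818, e_sum2=2110

[fragile_sum: fragile < 1 and carrier in ('USPS', 'FedEx')]
ship_id=80: ✗
ship_id=81: ✗
ship_id=82: ✗
ship_id=83: ✗
ship_id=84: ✓ → 259
ship_id=85: ✗
ship_id=86: ✗
ship_id=87: ✗
ship_id=88: ✗
ship_id=89: ✓ → 774
ship_id=90: ✗
ship_id=91: ✗
fragile_sum = 259 + 774 = 1033
—
[e_sum: zone <> 'E' or carrier = 'Evri']
ship_id=80: ✓ → 779
ship_id=81: ✓ → 794
ship_id=82: ✗
ship_id=83: ✓ → 864
ship_id=84: ✓ → 259
ship_id=85: ✓ → 50
ship_id=86: ✓ → 754
ship_id=87: ✓ → 272
ship_id=88: ✗
ship_id=89: ✓ → 774
ship_id=90: ✓ → 85
ship_id=91: ✓ → 187
e_sum = 779 + 794 + 864 + 259 + 50 + 754 + 272 + 774 + 85 + 187 = 4818
—
[e_sum2: zone in ('E', 'B') and days > 11]
ship_id=80: ✓ → 779
ship_id=81: ✓ → 794
ship_id=82: ✗
ship_id=83: ✗
ship_id=84: ✗
ship_id=85: ✗
ship_id=86: ✗
ship_id=87: ✗
ship_id=88: ✓ → 537
ship_id=89: ✗
ship_id=90: ✗
ship_id=91: ✗
e_sum2 = 779 + 794 + 537 = 2110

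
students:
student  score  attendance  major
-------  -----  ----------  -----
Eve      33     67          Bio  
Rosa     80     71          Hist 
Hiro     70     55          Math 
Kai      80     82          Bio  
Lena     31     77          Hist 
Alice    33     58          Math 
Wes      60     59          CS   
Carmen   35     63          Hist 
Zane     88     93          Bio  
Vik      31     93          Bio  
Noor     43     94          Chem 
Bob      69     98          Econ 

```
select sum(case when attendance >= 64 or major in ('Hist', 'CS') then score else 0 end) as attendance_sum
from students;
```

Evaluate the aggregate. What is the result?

550

student=Eve: ✓ → 33
student=Rosa: ✓ → 80
student=Hiro: ✗
student=Kai: ✓ → 80
student=Lena: ✓ → 31
student=Alice: ✗
student=Wes: ✓ → 60
student=Carmen: ✓ → 35
student=Zane: ✓ → 88
student=Vik: ✓ → 31
student=Noor: ✓ → 43
student=Bob: ✓ → 69
attendance_sum = 33 + 80 + 80 + 31 + 60 + 35 + 88 + 31 + 43 + 69 = 550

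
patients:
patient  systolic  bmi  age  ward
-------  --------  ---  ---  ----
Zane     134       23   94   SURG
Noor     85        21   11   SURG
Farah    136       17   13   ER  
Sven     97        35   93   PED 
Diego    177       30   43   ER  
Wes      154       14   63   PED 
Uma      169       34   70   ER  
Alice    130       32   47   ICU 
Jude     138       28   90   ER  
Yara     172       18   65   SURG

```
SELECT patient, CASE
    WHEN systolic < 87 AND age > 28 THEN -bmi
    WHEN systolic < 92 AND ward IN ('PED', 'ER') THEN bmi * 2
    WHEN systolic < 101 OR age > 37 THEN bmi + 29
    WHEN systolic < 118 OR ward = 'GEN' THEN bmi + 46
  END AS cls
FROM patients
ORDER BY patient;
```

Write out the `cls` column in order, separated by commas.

61, 59, NULL, 57, 50, 64, 63, 43, 47, 52

patient=Alice: systolic < 101 OR age > 37 → 61
patient=Diego: systolic < 101 OR age > 37 → 59
patient=Farah: (no match → NULL) → NULL
patient=Jude: systolic < 101 OR age > 37 → 57
patient=Noor: systolic < 101 OR age > 37 → 50
patient=Sven: systolic < 101 OR age > 37 → 64
patient=Uma: systolic < 101 OR age > 37 → 63
patient=Wes: systolic < 101 OR age > 37 → 43
patient=Yara: systolic < 101 OR age > 37 → 47
patient=Zane: systolic < 101 OR age > 37 → 52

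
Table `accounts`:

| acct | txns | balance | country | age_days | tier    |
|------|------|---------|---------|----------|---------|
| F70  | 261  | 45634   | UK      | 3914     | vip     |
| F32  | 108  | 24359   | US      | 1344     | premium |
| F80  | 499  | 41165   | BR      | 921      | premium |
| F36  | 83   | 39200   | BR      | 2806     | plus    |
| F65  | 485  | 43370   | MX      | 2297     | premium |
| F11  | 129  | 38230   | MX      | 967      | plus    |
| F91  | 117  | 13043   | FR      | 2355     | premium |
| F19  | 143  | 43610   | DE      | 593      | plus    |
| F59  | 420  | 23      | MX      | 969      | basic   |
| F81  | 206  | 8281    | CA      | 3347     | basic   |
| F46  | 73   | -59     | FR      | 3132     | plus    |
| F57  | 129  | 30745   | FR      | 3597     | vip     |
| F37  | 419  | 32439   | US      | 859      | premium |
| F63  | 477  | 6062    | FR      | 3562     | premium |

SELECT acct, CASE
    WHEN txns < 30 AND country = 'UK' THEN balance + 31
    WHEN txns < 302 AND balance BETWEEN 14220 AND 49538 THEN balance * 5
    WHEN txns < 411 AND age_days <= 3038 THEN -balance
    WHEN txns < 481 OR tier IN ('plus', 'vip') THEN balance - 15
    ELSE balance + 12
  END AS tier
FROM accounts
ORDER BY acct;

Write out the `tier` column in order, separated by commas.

191150, 218050, 121795, 196000, 32424, -74, 153725, 8, 6047, 43382, 228170, 41177, 8266, -13043

acct=F11: txns < 302 AND balance BETWEEN 14220 AND 49538 → 191150
acct=F19: txns < 302 AND balance BETWEEN 14220 AND 49538 → 218050
acct=F32: txns < 302 AND balance BETWEEN 14220 AND 49538 → 121795
acct=F36: txns < 302 AND balance BETWEEN 14220 AND 49538 → 196000
acct=F37: txns < 481 OR tier IN ('plus', 'vip') → 32424
acct=F46: txns < 481 OR tier IN ('plus', 'vip') → -74
acct=F57: txns < 302 AND balance BETWEEN 14220 AND 49538 → 153725
acct=F59: txns < 481 OR tier IN ('plus', 'vip') → 8
acct=F63: txns < 481 OR tier IN ('plus', 'vip') → 6047
acct=F65: ELSE → 43382
acct=F70: txns < 302 AND balance BETWEEN 14220 AND 49538 → 228170
acct=F80: ELSE → 41177
acct=F81: txns < 481 OR tier IN ('plus', 'vip') → 8266
acct=F91: txns < 411 AND age_days <= 3038 → -13043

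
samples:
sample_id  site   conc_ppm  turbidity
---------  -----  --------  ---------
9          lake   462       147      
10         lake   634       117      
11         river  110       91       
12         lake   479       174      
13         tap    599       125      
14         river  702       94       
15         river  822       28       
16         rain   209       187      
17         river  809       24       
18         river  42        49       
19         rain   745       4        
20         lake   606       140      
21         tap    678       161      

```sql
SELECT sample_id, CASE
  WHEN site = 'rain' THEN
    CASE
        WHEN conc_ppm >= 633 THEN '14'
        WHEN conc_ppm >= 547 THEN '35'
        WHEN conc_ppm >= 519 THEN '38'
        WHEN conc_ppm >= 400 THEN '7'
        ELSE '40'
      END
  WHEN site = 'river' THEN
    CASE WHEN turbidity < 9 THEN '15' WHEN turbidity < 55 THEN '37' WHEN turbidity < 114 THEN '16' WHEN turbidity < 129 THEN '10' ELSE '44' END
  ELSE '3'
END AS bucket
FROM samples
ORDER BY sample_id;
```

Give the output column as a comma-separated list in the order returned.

sample_id=9: site='lake' → outer ELSE → 3
sample_id=10: site='lake' → outer ELSE → 3
sample_id=11: site='river' → inner[turbidity < 114] → 16
sample_id=12: site='lake' → outer ELSE → 3
sample_id=13: site='tap' → outer ELSE → 3
sample_id=14: site='river' → inner[turbidity < 114] → 16
sample_id=15: site='river' → inner[turbidity < 55] → 37
sample_id=16: site='rain' → inner[ELSE] → 40
sample_id=17: site='river' → inner[turbidity < 55] → 37
sample_id=18: site='river' → inner[turbidity < 55] → 37
sample_id=19: site='rain' → inner[conc_ppm >= 633] → 14
sample_id=20: site='lake' → outer ELSE → 3
sample_id=21: site='tap' → outer ELSE → 3

3, 3, 16, 3, 3, 16, 37, 40, 37, 37, 14, 3, 3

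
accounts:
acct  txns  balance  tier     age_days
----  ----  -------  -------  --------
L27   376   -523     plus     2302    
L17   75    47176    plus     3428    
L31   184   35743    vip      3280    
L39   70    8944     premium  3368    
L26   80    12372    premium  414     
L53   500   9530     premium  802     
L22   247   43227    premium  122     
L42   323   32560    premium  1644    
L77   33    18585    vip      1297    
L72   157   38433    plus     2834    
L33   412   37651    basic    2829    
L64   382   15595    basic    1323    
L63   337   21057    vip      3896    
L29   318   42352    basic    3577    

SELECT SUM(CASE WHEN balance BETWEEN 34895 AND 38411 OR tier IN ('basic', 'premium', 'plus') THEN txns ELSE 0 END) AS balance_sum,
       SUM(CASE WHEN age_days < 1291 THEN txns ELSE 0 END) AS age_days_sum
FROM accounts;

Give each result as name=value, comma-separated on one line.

[balance_sum: balance BETWEEN 34895 AND 38411 OR tier IN ('basic', 'premium', 'plus')]
acct=L27: ✓ → 376
acct=L17: ✓ → 75
acct=L31: ✓ → 184
acct=L39: ✓ → 70
acct=L26: ✓ → 80
acct=L53: ✓ → 500
acct=L22: ✓ → 247
acct=L42: ✓ → 323
acct=L77: ✗
acct=L72: ✓ → 157
acct=L33: ✓ → 412
acct=L64: ✓ → 382
acct=L63: ✗
acct=L29: ✓ → 318
balance_sum = 376 + 75 + 184 + 70 + 80 + 500 + 247 + 323 + 157 + 412 + 382 + 318 = 3124
—
[age_days_sum: age_days < 1291]
acct=L27: ✗
acct=L17: ✗
acct=L31: ✗
acct=L39: ✗
acct=L26: ✓ → 80
acct=L53: ✓ → 500
acct=L22: ✓ → 247
acct=L42: ✗
acct=L77: ✗
acct=L72: ✗
acct=L33: ✗
acct=L64: ✗
acct=L63: ✗
acct=L29: ✗
age_days_sum = 80 + 500 + 247 = 827

balance_sum=3124, age_days_sum=827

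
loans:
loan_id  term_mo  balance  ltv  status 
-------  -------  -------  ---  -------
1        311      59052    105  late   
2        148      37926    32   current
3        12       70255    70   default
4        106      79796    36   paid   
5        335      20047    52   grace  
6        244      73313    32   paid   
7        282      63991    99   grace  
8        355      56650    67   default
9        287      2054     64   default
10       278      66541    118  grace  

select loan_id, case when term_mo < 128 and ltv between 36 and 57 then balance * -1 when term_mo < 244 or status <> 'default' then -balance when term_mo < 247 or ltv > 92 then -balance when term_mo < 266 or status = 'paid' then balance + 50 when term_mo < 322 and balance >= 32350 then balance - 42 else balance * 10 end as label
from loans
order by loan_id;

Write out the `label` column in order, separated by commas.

loan_id=1: term_mo < 244 or status <> 'default' → -59052
loan_id=2: term_mo < 244 or status <> 'default' → -37926
loan_id=3: term_mo < 244 or status <> 'default' → -70255
loan_id=4: term_mo < 128 and ltv between 36 and 57 → -79796
loan_id=5: term_mo < 244 or status <> 'default' → -20047
loan_id=6: term_mo < 244 or status <> 'default' → -73313
loan_id=7: term_mo < 244 or status <> 'default' → -63991
loan_id=8: ELSE → 566500
loan_id=9: ELSE → 20540
loan_id=10: term_mo < 244 or status <> 'default' → -66541

-59052, -37926, -70255, -79796, -20047, -73313, -63991, 566500, 20540, -66541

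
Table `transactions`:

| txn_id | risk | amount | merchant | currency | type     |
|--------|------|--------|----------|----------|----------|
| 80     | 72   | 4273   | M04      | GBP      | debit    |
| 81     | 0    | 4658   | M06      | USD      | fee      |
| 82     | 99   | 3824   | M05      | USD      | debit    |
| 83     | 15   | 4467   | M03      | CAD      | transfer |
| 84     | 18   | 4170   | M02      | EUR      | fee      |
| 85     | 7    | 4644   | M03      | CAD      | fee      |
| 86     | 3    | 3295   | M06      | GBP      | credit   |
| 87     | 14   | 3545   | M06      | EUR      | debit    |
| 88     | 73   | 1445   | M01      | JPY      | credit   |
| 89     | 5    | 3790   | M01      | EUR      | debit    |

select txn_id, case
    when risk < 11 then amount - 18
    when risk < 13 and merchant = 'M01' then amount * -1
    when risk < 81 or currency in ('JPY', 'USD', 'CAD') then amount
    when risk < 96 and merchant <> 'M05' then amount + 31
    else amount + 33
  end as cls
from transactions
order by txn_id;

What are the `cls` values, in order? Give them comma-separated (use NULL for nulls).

txn_id=80: risk < 81 or currency in ('JPY', 'USD', 'CAD') → 4273
txn_id=81: risk < 11 → 4640
txn_id=82: risk < 81 or currency in ('JPY', 'USD', 'CAD') → 3824
txn_id=83: risk < 81 or currency in ('JPY', 'USD', 'CAD') → 4467
txn_id=84: risk < 81 or currency in ('JPY', 'USD', 'CAD') → 4170
txn_id=85: risk < 11 → 4626
txn_id=86: risk < 11 → 3277
txn_id=87: risk < 81 or currency in ('JPY', 'USD', 'CAD') → 3545
txn_id=88: risk < 81 or currency in ('JPY', 'USD', 'CAD') → 1445
txn_id=89: risk < 11 → 3772

4273, 4640, 3824, 4467, 4170, 4626, 3277, 3545, 1445, 3772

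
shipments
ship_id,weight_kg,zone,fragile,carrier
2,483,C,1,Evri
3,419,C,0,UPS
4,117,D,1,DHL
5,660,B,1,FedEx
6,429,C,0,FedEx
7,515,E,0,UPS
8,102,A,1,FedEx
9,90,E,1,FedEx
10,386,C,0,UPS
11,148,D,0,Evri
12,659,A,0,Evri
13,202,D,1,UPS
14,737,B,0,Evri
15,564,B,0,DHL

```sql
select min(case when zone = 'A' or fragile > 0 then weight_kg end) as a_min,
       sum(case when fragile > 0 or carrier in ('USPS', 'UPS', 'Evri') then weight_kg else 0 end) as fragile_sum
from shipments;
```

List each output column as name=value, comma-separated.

a_min=90, fragile_sum=4518

[a_min: zone = 'A' or fragile > 0]
ship_id=2: ✓ → 483
ship_id=3: ✗
ship_id=4: ✓ → 117
ship_id=5: ✓ → 660
ship_id=6: ✗
ship_id=7: ✗
ship_id=8: ✓ → 102
ship_id=9: ✓ → 90
ship_id=10: ✗
ship_id=11: ✗
ship_id=12: ✓ → 659
ship_id=13: ✓ → 202
ship_id=14: ✗
ship_id=15: ✗
a_min = MIN(483, 117, 660, 102, 90, 659, 202) = 90
—
[fragile_sum: fragile > 0 or carrier in ('USPS', 'UPS', 'Evri')]
ship_id=2: ✓ → 483
ship_id=3: ✓ → 419
ship_id=4: ✓ → 117
ship_id=5: ✓ → 660
ship_id=6: ✗
ship_id=7: ✓ → 515
ship_id=8: ✓ → 102
ship_id=9: ✓ → 90
ship_id=10: ✓ → 386
ship_id=11: ✓ → 148
ship_id=12: ✓ → 659
ship_id=13: ✓ → 202
ship_id=14: ✓ → 737
ship_id=15: ✗
fragile_sum = 483 + 419 + 117 + 660 + 515 + 102 + 90 + 386 + 148 + 659 + 202 + 737 = 4518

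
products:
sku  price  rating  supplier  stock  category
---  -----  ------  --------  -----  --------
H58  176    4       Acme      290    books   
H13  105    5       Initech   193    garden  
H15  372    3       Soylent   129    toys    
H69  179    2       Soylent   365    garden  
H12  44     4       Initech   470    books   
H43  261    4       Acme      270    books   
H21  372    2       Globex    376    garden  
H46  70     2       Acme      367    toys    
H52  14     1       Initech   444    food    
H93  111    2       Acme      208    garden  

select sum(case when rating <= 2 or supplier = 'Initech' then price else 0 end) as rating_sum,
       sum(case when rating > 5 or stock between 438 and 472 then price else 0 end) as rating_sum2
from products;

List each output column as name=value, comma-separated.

[rating_sum: rating <= 2 or supplier = 'Initech']
sku=H58: ✗
sku=H13: ✓ → 105
sku=H15: ✗
sku=H69: ✓ → 179
sku=H12: ✓ → 44
sku=H43: ✗
sku=H21: ✓ → 372
sku=H46: ✓ → 70
sku=H52: ✓ → 14
sku=H93: ✓ → 111
rating_sum = 105 + 179 + 44 + 372 + 70 + 14 + 111 = 895
—
[rating_sum2: rating > 5 or stock between 438 and 472]
sku=H58: ✗
sku=H13: ✗
sku=H15: ✗
sku=H69: ✗
sku=H12: ✓ → 44
sku=H43: ✗
sku=H21: ✗
sku=H46: ✗
sku=H52: ✓ → 14
sku=H93: ✗
rating_sum2 = 44 + 14 = 58

rating_sum=895, rating_sum2=58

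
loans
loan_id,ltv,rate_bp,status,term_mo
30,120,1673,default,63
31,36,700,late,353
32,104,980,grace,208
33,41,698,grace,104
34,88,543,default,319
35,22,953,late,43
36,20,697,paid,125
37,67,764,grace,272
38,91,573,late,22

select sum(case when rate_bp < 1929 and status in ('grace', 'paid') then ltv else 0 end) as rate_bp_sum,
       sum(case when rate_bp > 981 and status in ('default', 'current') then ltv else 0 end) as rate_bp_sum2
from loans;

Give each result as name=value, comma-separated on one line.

rate_bp_sum=232, rate_bp_sum2=120

[rate_bp_sum: rate_bp < 1929 and status in ('grace', 'paid')]
loan_id=30: ✗
loan_id=31: ✗
loan_id=32: ✓ → 104
loan_id=33: ✓ → 41
loan_id=34: ✗
loan_id=35: ✗
loan_id=36: ✓ → 20
loan_id=37: ✓ → 67
loan_id=38: ✗
rate_bp_sum = 104 + 41 + 20 + 67 = 232
—
[rate_bp_sum2: rate_bp > 981 and status in ('default', 'current')]
loan_id=30: ✓ → 120
loan_id=31: ✗
loan_id=32: ✗
loan_id=33: ✗
loan_id=34: ✗
loan_id=35: ✗
loan_id=36: ✗
loan_id=37: ✗
loan_id=38: ✗
rate_bp_sum2 = 120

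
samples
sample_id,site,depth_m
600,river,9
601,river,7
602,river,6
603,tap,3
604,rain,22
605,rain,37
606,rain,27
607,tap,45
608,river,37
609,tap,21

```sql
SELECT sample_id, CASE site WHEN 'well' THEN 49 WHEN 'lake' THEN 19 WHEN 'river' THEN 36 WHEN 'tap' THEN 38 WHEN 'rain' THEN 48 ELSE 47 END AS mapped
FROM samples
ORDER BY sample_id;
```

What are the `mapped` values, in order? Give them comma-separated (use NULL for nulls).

36, 36, 36, 38, 48, 48, 48, 38, 36, 38

sample_id=600: site='river' → 36
sample_id=601: site='river' → 36
sample_id=602: site='river' → 36
sample_id=603: site='tap' → 38
sample_id=604: site='rain' → 48
sample_id=605: site='rain' → 48
sample_id=606: site='rain' → 48
sample_id=607: site='tap' → 38
sample_id=608: site='river' → 36
sample_id=609: site='tap' → 38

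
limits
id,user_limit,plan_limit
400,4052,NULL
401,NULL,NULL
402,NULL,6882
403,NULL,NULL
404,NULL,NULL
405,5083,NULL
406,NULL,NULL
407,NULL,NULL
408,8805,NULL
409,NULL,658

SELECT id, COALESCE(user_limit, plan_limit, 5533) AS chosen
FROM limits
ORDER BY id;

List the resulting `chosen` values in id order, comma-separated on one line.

id=400: user_limit=4052 → 4052
id=401: user_limit=NULL, plan_limit=NULL, → literal 5533 → 5533
id=402: user_limit=NULL, plan_limit=6882 → 6882
id=403: user_limit=NULL, plan_limit=NULL, → literal 5533 → 5533
id=404: user_limit=NULL, plan_limit=NULL, → literal 5533 → 5533
id=405: user_limit=5083 → 5083
id=406: user_limit=NULL, plan_limit=NULL, → literal 5533 → 5533
id=407: user_limit=NULL, plan_limit=NULL, → literal 5533 → 5533
id=408: user_limit=8805 → 8805
id=409: user_limit=NULL, plan_limit=658 → 658

4052, 5533, 6882, 5533, 5533, 5083, 5533, 5533, 8805, 658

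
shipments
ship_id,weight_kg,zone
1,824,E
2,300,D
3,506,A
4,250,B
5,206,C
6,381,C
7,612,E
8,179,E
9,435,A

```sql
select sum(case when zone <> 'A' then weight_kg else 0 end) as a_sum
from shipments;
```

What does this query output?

2752

ship_id=1: ✓ → 824
ship_id=2: ✓ → 300
ship_id=3: ✗
ship_id=4: ✓ → 250
ship_id=5: ✓ → 206
ship_id=6: ✓ → 381
ship_id=7: ✓ → 612
ship_id=8: ✓ → 179
ship_id=9: ✗
a_sum = 824 + 300 + 250 + 206 + 381 + 612 + 179 = 2752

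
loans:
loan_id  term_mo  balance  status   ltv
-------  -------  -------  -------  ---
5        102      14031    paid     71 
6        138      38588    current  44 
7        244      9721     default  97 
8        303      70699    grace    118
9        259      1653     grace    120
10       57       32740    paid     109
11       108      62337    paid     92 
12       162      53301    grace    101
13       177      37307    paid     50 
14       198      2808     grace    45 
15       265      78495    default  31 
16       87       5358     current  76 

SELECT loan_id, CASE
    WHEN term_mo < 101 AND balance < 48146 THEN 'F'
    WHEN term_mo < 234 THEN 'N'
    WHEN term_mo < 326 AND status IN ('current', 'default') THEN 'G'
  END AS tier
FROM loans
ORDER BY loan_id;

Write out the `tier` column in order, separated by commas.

loan_id=5: term_mo < 234 → N
loan_id=6: term_mo < 234 → N
loan_id=7: term_mo < 326 AND status IN ('current', 'default') → G
loan_id=8: (no match → NULL) → NULL
loan_id=9: (no match → NULL) → NULL
loan_id=10: term_mo < 101 AND balance < 48146 → F
loan_id=11: term_mo < 234 → N
loan_id=12: term_mo < 234 → N
loan_id=13: term_mo < 234 → N
loan_id=14: term_mo < 234 → N
loan_id=15: term_mo < 326 AND status IN ('current', 'default') → G
loan_id=16: term_mo < 101 AND balance < 48146 → F

N, N, G, NULL, NULL, F, N, N, N, N, G, F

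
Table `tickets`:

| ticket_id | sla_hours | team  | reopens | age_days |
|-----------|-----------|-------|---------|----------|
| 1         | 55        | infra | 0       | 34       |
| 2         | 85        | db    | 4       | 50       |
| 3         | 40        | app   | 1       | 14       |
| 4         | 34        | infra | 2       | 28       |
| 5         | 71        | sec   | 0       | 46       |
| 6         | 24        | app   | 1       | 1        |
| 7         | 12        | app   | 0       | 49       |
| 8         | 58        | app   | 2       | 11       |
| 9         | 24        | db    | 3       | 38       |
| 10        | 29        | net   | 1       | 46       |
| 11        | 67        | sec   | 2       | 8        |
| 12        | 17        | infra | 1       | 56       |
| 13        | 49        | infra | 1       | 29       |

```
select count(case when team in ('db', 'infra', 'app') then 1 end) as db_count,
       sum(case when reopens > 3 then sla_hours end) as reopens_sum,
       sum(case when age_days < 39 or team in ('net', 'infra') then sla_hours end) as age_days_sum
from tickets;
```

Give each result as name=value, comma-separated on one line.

[db_count: team in ('db', 'infra', 'app')]
ticket_id=1: ✓ → 1
ticket_id=2: ✓ → 1
ticket_id=3: ✓ → 1
ticket_id=4: ✓ → 1
ticket_id=5: ✗
ticket_id=6: ✓ → 1
ticket_id=7: ✓ → 1
ticket_id=8: ✓ → 1
ticket_id=9: ✓ → 1
ticket_id=10: ✗
ticket_id=11: ✗
ticket_id=12: ✓ → 1
ticket_id=13: ✓ → 1
db_count = COUNT(1, 1, 1, 1, 1, 1, 1, 1, 1, 1) = 10
—
[reopens_sum: reopens > 3]
ticket_id=1: ✗
ticket_id=2: ✓ → 85
ticket_id=3: ✗
ticket_id=4: ✗
ticket_id=5: ✗
ticket_id=6: ✗
ticket_id=7: ✗
ticket_id=8: ✗
ticket_id=9: ✗
ticket_id=10: ✗
ticket_id=11: ✗
ticket_id=12: ✗
ticket_id=13: ✗
reopens_sum = 85
—
[age_days_sum: age_days < 39 or team in ('net', 'infra')]
ticket_id=1: ✓ → 55
ticket_id=2: ✗
ticket_id=3: ✓ → 40
ticket_id=4: ✓ → 34
ticket_id=5: ✗
ticket_id=6: ✓ → 24
ticket_id=7: ✗
ticket_id=8: ✓ → 58
ticket_id=9: ✓ → 24
ticket_id=10: ✓ → 29
ticket_id=11: ✓ → 67
ticket_id=12: ✓ → 17
ticket_id=13: ✓ → 49
age_days_sum = 55 + 40 + 34 + 24 + 58 + 24 + 29 + 67 + 17 + 49 = 397

db_count=10, reopens_sum=85, age_days_sum=397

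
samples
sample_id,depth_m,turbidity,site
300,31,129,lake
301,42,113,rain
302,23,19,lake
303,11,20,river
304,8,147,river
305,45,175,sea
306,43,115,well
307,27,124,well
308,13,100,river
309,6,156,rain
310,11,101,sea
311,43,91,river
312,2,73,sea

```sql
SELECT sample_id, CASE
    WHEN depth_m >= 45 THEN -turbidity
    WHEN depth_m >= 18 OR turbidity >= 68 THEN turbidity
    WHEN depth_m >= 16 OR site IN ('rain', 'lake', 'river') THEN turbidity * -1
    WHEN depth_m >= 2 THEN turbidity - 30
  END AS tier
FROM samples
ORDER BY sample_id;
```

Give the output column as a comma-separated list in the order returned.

sample_id=300: depth_m >= 18 OR turbidity >= 68 → 129
sample_id=301: depth_m >= 18 OR turbidity >= 68 → 113
sample_id=302: depth_m >= 18 OR turbidity >= 68 → 19
sample_id=303: depth_m >= 16 OR site IN ('rain', 'lake', 'river') → -20
sample_id=304: depth_m >= 18 OR turbidity >= 68 → 147
sample_id=305: depth_m >= 45 → -175
sample_id=306: depth_m >= 18 OR turbidity >= 68 → 115
sample_id=307: depth_m >= 18 OR turbidity >= 68 → 124
sample_id=308: depth_m >= 18 OR turbidity >= 68 → 100
sample_id=309: depth_m >= 18 OR turbidity >= 68 → 156
sample_id=310: depth_m >= 18 OR turbidity >= 68 → 101
sample_id=311: depth_m >= 18 OR turbidity >= 68 → 91
sample_id=312: depth_m >= 18 OR turbidity >= 68 → 73

129, 113, 19, -20, 147, -175, 115, 124, 100, 156, 101, 91, 73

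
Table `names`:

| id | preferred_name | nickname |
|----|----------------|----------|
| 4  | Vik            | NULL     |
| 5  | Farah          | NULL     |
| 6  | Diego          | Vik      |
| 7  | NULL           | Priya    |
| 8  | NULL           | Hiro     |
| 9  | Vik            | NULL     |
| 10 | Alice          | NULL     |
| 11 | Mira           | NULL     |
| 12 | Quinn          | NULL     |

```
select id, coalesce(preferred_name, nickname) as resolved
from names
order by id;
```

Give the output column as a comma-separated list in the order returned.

id=4: preferred_name=Vik → Vik
id=5: preferred_name=Farah → Farah
id=6: preferred_name=Diego → Diego
id=7: preferred_name=NULL, nickname=Priya → Priya
id=8: preferred_name=NULL, nickname=Hiro → Hiro
id=9: preferred_name=Vik → Vik
id=10: preferred_name=Alice → Alice
id=11: preferred_name=Mira → Mira
id=12: preferred_name=Quinn → Quinn

Vik, Farah, Diego, Priya, Hiro, Vik, Alice, Mira, Quinn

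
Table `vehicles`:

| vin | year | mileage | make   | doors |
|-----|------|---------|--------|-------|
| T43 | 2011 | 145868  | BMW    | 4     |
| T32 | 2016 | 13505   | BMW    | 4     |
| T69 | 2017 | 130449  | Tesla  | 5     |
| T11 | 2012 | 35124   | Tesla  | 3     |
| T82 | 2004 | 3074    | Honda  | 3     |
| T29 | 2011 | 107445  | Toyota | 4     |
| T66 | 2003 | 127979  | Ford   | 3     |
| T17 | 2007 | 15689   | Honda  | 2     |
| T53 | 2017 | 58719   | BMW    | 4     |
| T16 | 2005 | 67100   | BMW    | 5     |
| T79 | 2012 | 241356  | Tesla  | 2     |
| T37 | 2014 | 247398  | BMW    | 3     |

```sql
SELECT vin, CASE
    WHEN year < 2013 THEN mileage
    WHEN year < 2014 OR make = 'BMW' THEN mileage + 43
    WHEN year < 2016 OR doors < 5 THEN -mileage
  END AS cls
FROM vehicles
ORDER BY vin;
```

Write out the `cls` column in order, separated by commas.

35124, 67100, 15689, 107445, 13548, 247441, 145868, 58762, 127979, NULL, 241356, 3074

vin=T11: year < 2013 → 35124
vin=T16: year < 2013 → 67100
vin=T17: year < 2013 → 15689
vin=T29: year < 2013 → 107445
vin=T32: year < 2014 OR make = 'BMW' → 13548
vin=T37: year < 2014 OR make = 'BMW' → 247441
vin=T43: year < 2013 → 145868
vin=T53: year < 2014 OR make = 'BMW' → 58762
vin=T66: year < 2013 → 127979
vin=T69: (no match → NULL) → NULL
vin=T79: year < 2013 → 241356
vin=T82: year < 2013 → 3074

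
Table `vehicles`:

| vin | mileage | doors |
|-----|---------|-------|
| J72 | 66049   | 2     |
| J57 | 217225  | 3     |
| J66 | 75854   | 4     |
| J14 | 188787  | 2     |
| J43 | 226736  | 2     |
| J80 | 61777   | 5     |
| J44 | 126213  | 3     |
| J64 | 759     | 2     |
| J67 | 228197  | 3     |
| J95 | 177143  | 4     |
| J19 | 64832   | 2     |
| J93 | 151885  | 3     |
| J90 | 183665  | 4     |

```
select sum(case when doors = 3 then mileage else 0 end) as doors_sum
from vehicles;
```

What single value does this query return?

723520

vin=J72: ✗
vin=J57: ✓ → 217225
vin=J66: ✗
vin=J14: ✗
vin=J43: ✗
vin=J80: ✗
vin=J44: ✓ → 126213
vin=J64: ✗
vin=J67: ✓ → 228197
vin=J95: ✗
vin=J19: ✗
vin=J93: ✓ → 151885
vin=J90: ✗
doors_sum = 217225 + 126213 + 228197 + 151885 = 723520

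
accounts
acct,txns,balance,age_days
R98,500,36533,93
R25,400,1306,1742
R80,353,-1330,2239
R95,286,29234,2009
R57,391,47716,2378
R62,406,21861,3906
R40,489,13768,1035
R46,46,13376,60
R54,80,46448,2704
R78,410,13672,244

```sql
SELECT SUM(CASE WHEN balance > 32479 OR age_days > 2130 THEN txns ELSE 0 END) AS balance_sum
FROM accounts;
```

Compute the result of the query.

acct=R98: ✓ → 500
acct=R25: ✗
acct=R80: ✓ → 353
acct=R95: ✗
acct=R57: ✓ → 391
acct=R62: ✓ → 406
acct=R40: ✗
acct=R46: ✗
acct=R54: ✓ → 80
acct=R78: ✗
balance_sum = 500 + 353 + 391 + 406 + 80 = 1730

1730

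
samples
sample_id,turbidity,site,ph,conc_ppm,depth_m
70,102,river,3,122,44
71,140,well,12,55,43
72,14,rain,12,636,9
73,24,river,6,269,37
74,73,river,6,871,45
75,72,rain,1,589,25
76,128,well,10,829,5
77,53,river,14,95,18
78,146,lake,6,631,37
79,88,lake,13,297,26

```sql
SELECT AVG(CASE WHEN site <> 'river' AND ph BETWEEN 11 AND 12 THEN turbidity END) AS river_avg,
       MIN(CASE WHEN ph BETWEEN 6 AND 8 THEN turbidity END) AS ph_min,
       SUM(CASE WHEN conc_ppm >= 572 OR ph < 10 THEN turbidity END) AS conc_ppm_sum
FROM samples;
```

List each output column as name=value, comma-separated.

[river_avg: site <> 'river' AND ph BETWEEN 11 AND 12]
sample_id=70: ✗
sample_id=71: ✓ → 140
sample_id=72: ✓ → 14
sample_id=73: ✗
sample_id=74: ✗
sample_id=75: ✗
sample_id=76: ✗
sample_id=77: ✗
sample_id=78: ✗
sample_id=79: ✗
river_avg = (140 + 14) / 2 = 77
—
[ph_min: ph BETWEEN 6 AND 8]
sample_id=70: ✗
sample_id=71: ✗
sample_id=72: ✗
sample_id=73: ✓ → 24
sample_id=74: ✓ → 73
sample_id=75: ✗
sample_id=76: ✗
sample_id=77: ✗
sample_id=78: ✓ → 146
sample_id=79: ✗
ph_min = MIN(24, 73, 146) = 24
—
[conc_ppm_sum: conc_ppm >= 572 OR ph < 10]
sample_id=70: ✓ → 102
sample_id=71: ✗
sample_id=72: ✓ → 14
sample_id=73: ✓ → 24
sample_id=74: ✓ → 73
sample_id=75: ✓ → 72
sample_id=76: ✓ → 128
sample_id=77: ✗
sample_id=78: ✓ → 146
sample_id=79: ✗
conc_ppm_sum = 102 + 14 + 24 + 73 + 72 + 128 + 146 = 559

river_avg=77, ph_min=24, conc_ppm_sum=559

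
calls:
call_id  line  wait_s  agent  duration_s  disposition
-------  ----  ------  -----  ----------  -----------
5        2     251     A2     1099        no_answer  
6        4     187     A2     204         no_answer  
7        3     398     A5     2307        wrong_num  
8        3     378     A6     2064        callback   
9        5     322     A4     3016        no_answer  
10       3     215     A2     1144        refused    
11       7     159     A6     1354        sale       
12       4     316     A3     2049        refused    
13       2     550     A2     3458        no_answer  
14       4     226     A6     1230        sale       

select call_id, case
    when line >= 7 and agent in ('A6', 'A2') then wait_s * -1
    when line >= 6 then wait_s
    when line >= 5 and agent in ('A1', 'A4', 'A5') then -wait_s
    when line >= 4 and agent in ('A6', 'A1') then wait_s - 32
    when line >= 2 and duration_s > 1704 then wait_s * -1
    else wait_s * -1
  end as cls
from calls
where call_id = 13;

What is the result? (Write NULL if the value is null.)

call_id = 13: line=2, wait_s=550, agent=A2, duration_s=3458, disposition=no_answer.
line >= 7 and agent in ('A6', 'A2') → false
line >= 6 → false
line >= 5 and agent in ('A1', 'A4', 'A5') → false
line >= 4 and agent in ('A6', 'A1') → false
line >= 2 and duration_s > 1704 → true → -550

-550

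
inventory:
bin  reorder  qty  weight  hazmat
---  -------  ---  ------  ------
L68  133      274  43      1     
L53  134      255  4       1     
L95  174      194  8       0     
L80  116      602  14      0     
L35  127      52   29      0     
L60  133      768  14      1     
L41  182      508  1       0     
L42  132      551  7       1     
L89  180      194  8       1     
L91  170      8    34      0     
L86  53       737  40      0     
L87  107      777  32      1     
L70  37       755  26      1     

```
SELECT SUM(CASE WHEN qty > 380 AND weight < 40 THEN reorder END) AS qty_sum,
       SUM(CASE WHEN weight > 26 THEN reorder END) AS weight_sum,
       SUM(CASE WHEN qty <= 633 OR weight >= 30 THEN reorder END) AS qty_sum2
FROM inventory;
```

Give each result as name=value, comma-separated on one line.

[qty_sum: qty > 380 AND weight < 40]
bin=L68: ✗
bin=L53: ✗
bin=L95: ✗
bin=L80: ✓ → 116
bin=L35: ✗
bin=L60: ✓ → 133
bin=L41: ✓ → 182
bin=L42: ✓ → 132
bin=L89: ✗
bin=L91: ✗
bin=L86: ✗
bin=L87: ✓ → 107
bin=L70: ✓ → 37
qty_sum = 116 + 133 + 182 + 132 + 107 + 37 = 707
—
[weight_sum: weight > 26]
bin=L68: ✓ → 133
bin=L53: ✗
bin=L95: ✗
bin=L80: ✗
bin=L35: ✓ → 127
bin=L60: ✗
bin=L41: ✗
bin=L42: ✗
bin=L89: ✗
bin=L91: ✓ → 170
bin=L86: ✓ → 53
bin=L87: ✓ → 107
bin=L70: ✗
weight_sum = 133 + 127 + 170 + 53 + 107 = 590
—
[qty_sum2: qty <= 633 OR weight >= 30]
bin=L68: ✓ → 133
bin=L53: ✓ → 134
bin=L95: ✓ → 174
bin=L80: ✓ → 116
bin=L35: ✓ → 127
bin=L60: ✗
bin=L41: ✓ → 182
bin=L42: ✓ → 132
bin=L89: ✓ → 180
bin=L91: ✓ → 170
bin=L86: ✓ → 53
bin=L87: ✓ → 107
bin=L70: ✗
qty_sum2 = 133 + 134 + 174 + 116 + 127 + 182 + 132 + 180 + 170 + 53 + 107 = 1508

qty_sum=707, weight_sum=590, qty_sum2=1508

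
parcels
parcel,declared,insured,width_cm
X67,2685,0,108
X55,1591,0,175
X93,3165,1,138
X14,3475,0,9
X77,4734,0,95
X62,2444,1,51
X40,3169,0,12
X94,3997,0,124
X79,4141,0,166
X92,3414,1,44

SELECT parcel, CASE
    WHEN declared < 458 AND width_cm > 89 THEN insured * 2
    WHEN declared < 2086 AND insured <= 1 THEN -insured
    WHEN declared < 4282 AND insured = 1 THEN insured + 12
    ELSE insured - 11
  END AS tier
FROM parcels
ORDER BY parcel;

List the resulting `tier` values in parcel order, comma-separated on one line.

-11, -11, 0, 13, -11, -11, -11, 13, 13, -11

parcel=X14: ELSE → -11
parcel=X40: ELSE → -11
parcel=X55: declared < 2086 AND insured <= 1 → 0
parcel=X62: declared < 4282 AND insured = 1 → 13
parcel=X67: ELSE → -11
parcel=X77: ELSE → -11
parcel=X79: ELSE → -11
parcel=X92: declared < 4282 AND insured = 1 → 13
parcel=X93: declared < 4282 AND insured = 1 → 13
parcel=X94: ELSE → -11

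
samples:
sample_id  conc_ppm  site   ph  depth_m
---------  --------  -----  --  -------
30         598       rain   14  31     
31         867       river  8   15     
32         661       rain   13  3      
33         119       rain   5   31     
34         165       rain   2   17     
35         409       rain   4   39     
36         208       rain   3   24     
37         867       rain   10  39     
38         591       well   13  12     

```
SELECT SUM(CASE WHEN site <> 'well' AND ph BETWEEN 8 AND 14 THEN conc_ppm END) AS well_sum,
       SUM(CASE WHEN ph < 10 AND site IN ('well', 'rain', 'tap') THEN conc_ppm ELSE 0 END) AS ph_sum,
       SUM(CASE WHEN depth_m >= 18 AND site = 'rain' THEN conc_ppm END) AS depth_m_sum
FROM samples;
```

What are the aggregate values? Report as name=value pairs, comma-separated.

well_sum=2993, ph_sum=901, depth_m_sum=2201

[well_sum: site <> 'well' AND ph BETWEEN 8 AND 14]
sample_id=30: ✓ → 598
sample_id=31: ✓ → 867
sample_id=32: ✓ → 661
sample_id=33: ✗
sample_id=34: ✗
sample_id=35: ✗
sample_id=36: ✗
sample_id=37: ✓ → 867
sample_id=38: ✗
well_sum = 598 + 867 + 661 + 867 = 2993
—
[ph_sum: ph < 10 AND site IN ('well', 'rain', 'tap')]
sample_id=30: ✗
sample_id=31: ✗
sample_id=32: ✗
sample_id=33: ✓ → 119
sample_id=34: ✓ → 165
sample_id=35: ✓ → 409
sample_id=36: ✓ → 208
sample_id=37: ✗
sample_id=38: ✗
ph_sum = 119 + 165 + 409 + 208 = 901
—
[depth_m_sum: depth_m >= 18 AND site = 'rain']
sample_id=30: ✓ → 598
sample_id=31: ✗
sample_id=32: ✗
sample_id=33: ✓ → 119
sample_id=34: ✗
sample_id=35: ✓ → 409
sample_id=36: ✓ → 208
sample_id=37: ✓ → 867
sample_id=38: ✗
depth_m_sum = 598 + 119 + 409 + 208 + 867 = 2201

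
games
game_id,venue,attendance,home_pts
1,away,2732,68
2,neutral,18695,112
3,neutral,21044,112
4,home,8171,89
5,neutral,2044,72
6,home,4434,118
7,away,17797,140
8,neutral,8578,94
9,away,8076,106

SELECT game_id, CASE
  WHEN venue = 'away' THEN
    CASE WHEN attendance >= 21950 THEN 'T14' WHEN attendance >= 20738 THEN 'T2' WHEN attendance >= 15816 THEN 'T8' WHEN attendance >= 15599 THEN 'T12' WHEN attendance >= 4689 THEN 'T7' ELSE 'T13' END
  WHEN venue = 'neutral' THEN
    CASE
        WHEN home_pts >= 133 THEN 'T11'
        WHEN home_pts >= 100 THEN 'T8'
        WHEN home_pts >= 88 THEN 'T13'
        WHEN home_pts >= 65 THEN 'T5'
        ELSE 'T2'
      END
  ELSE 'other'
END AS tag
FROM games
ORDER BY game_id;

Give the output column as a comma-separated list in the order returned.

game_id=1: venue='away' → inner[ELSE] → T13
game_id=2: venue='neutral' → inner[home_pts >= 100] → T8
game_id=3: venue='neutral' → inner[home_pts >= 100] → T8
game_id=4: venue='home' → outer ELSE → other
game_id=5: venue='neutral' → inner[home_pts >= 65] → T5
game_id=6: venue='home' → outer ELSE → other
game_id=7: venue='away' → inner[attendance >= 15816] → T8
game_id=8: venue='neutral' → inner[home_pts >= 88] → T13
game_id=9: venue='away' → inner[attendance >= 4689] → T7

T13, T8, T8, other, T5, other, T8, T13, T7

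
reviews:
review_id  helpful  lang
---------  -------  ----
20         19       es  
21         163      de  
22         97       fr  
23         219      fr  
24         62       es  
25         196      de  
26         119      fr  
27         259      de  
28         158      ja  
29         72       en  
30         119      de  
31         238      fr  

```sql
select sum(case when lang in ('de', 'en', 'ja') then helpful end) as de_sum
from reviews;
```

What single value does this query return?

review_id=20: ✗
review_id=21: ✓ → 163
review_id=22: ✗
review_id=23: ✗
review_id=24: ✗
review_id=25: ✓ → 196
review_id=26: ✗
review_id=27: ✓ → 259
review_id=28: ✓ → 158
review_id=29: ✓ → 72
review_id=30: ✓ → 119
review_id=31: ✗
de_sum = 163 + 196 + 259 + 158 + 72 + 119 = 967

967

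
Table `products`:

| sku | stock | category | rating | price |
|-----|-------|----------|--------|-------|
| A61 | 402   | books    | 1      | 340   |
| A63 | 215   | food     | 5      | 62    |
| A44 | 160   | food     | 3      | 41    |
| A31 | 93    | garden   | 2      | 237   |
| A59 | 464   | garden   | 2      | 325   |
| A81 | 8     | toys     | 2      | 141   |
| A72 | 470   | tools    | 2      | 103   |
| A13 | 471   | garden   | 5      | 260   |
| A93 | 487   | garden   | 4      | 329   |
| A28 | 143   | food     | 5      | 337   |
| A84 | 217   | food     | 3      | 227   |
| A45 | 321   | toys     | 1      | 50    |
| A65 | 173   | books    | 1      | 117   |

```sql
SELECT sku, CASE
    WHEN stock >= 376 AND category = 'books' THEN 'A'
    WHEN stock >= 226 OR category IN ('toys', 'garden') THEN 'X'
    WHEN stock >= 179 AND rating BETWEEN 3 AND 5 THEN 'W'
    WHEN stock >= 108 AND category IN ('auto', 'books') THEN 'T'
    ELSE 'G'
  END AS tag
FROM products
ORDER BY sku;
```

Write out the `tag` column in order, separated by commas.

X, G, X, G, X, X, A, W, T, X, X, W, X

sku=A13: stock >= 226 OR category IN ('toys', 'garden') → X
sku=A28: ELSE → G
sku=A31: stock >= 226 OR category IN ('toys', 'garden') → X
sku=A44: ELSE → G
sku=A45: stock >= 226 OR category IN ('toys', 'garden') → X
sku=A59: stock >= 226 OR category IN ('toys', 'garden') → X
sku=A61: stock >= 376 AND category = 'books' → A
sku=A63: stock >= 179 AND rating BETWEEN 3 AND 5 → W
sku=A65: stock >= 108 AND category IN ('auto', 'books') → T
sku=A72: stock >= 226 OR category IN ('toys', 'garden') → X
sku=A81: stock >= 226 OR category IN ('toys', 'garden') → X
sku=A84: stock >= 179 AND rating BETWEEN 3 AND 5 → W
sku=A93: stock >= 226 OR category IN ('toys', 'garden') → X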